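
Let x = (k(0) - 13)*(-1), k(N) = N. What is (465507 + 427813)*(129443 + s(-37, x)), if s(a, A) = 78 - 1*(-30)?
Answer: 115730499320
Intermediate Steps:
x = 13 (x = (0 - 13)*(-1) = -13*(-1) = 13)
s(a, A) = 108 (s(a, A) = 78 + 30 = 108)
(465507 + 427813)*(129443 + s(-37, x)) = (465507 + 427813)*(129443 + 108) = 893320*129551 = 115730499320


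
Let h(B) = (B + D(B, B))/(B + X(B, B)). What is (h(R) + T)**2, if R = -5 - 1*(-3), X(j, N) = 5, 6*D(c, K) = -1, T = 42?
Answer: 552049/324 ≈ 1703.9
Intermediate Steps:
D(c, K) = -1/6 (D(c, K) = (1/6)*(-1) = -1/6)
R = -2 (R = -5 + 3 = -2)
h(B) = (-1/6 + B)/(5 + B) (h(B) = (B - 1/6)/(B + 5) = (-1/6 + B)/(5 + B))
(h(R) + T)**2 = ((-1/6 - 2)/(5 - 2) + 42)**2 = (-13/6/3 + 42)**2 = ((1/3)*(-13/6) + 42)**2 = (-13/18 + 42)**2 = (743/18)**2 = 552049/324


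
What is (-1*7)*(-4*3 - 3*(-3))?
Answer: 21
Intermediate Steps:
(-1*7)*(-4*3 - 3*(-3)) = -7*(-12 + 9) = -7*(-3) = 21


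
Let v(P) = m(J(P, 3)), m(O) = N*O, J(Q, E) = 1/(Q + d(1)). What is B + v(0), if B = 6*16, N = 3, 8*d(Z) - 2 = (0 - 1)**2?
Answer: 104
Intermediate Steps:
d(Z) = 3/8 (d(Z) = 1/4 + (0 - 1)**2/8 = 1/4 + (1/8)*(-1)**2 = 1/4 + (1/8)*1 = 1/4 + 1/8 = 3/8)
J(Q, E) = 1/(3/8 + Q) (J(Q, E) = 1/(Q + 3/8) = 1/(3/8 + Q))
m(O) = 3*O
v(P) = 24/(3 + 8*P) (v(P) = 3*(8/(3 + 8*P)) = 24/(3 + 8*P))
B = 96
B + v(0) = 96 + 24/(3 + 8*0) = 96 + 24/(3 + 0) = 96 + 24/3 = 96 + 24*(1/3) = 96 + 8 = 104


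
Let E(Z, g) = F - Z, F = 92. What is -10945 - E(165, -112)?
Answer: -10872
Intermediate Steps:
E(Z, g) = 92 - Z
-10945 - E(165, -112) = -10945 - (92 - 1*165) = -10945 - (92 - 165) = -10945 - 1*(-73) = -10945 + 73 = -10872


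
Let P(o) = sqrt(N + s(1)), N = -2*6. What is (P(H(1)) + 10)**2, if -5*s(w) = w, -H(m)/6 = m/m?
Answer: (50 + I*sqrt(305))**2/25 ≈ 87.8 + 69.857*I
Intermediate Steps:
N = -12
H(m) = -6 (H(m) = -6*m/m = -6*1 = -6)
s(w) = -w/5
P(o) = I*sqrt(305)/5 (P(o) = sqrt(-12 - 1/5*1) = sqrt(-12 - 1/5) = sqrt(-61/5) = I*sqrt(305)/5)
(P(H(1)) + 10)**2 = (I*sqrt(305)/5 + 10)**2 = (10 + I*sqrt(305)/5)**2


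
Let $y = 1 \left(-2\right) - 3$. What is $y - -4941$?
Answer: $4936$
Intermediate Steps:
$y = -5$ ($y = -2 - 3 = -5$)
$y - -4941 = -5 - -4941 = -5 + 4941 = 4936$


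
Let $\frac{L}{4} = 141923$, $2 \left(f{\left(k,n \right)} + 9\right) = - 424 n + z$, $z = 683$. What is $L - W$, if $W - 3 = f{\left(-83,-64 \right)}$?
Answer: $\frac{1107577}{2} \approx 5.5379 \cdot 10^{5}$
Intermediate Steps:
$f{\left(k,n \right)} = \frac{665}{2} - 212 n$ ($f{\left(k,n \right)} = -9 + \frac{- 424 n + 683}{2} = -9 + \frac{683 - 424 n}{2} = -9 - \left(- \frac{683}{2} + 212 n\right) = \frac{665}{2} - 212 n$)
$W = \frac{27807}{2}$ ($W = 3 + \left(\frac{665}{2} - -13568\right) = 3 + \left(\frac{665}{2} + 13568\right) = 3 + \frac{27801}{2} = \frac{27807}{2} \approx 13904.0$)
$L = 567692$ ($L = 4 \cdot 141923 = 567692$)
$L - W = 567692 - \frac{27807}{2} = \frac{1107577}{2}$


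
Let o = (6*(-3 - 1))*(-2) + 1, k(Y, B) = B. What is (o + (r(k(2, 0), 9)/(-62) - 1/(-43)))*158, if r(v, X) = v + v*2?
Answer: 333064/43 ≈ 7745.7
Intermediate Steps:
r(v, X) = 3*v (r(v, X) = v + 2*v = 3*v)
o = 49 (o = (6*(-4))*(-2) + 1 = -24*(-2) + 1 = 48 + 1 = 49)
(o + (r(k(2, 0), 9)/(-62) - 1/(-43)))*158 = (49 + ((3*0)/(-62) - 1/(-43)))*158 = (49 + (0*(-1/62) - 1*(-1/43)))*158 = (49 + (0 + 1/43))*158 = (49 + 1/43)*158 = (2108/43)*158 = 333064/43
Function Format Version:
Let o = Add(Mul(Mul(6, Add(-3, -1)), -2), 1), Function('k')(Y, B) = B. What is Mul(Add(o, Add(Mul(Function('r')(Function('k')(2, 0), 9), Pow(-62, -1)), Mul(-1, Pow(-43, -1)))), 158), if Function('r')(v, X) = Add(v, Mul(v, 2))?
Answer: Rational(333064, 43) ≈ 7745.7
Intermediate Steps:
Function('r')(v, X) = Mul(3, v) (Function('r')(v, X) = Add(v, Mul(2, v)) = Mul(3, v))
o = 49 (o = Add(Mul(Mul(6, -4), -2), 1) = Add(Mul(-24, -2), 1) = Add(48, 1) = 49)
Mul(Add(o, Add(Mul(Function('r')(Function('k')(2, 0), 9), Pow(-62, -1)), Mul(-1, Pow(-43, -1)))), 158) = Mul(Add(49, Add(Mul(Mul(3, 0), Pow(-62, -1)), Mul(-1, Pow(-43, -1)))), 158) = Mul(Add(49, Add(Mul(0, Rational(-1, 62)), Mul(-1, Rational(-1, 43)))), 158) = Mul(Add(49, Add(0, Rational(1, 43))), 158) = Mul(Add(49, Rational(1, 43)), 158) = Mul(Rational(2108, 43), 158) = Rational(333064, 43)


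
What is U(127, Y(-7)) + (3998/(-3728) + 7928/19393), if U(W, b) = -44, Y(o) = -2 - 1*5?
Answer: -1614525103/36148552 ≈ -44.664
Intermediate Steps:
Y(o) = -7 (Y(o) = -2 - 5 = -7)
U(127, Y(-7)) + (3998/(-3728) + 7928/19393) = -44 + (3998/(-3728) + 7928/19393) = -44 + (3998*(-1/3728) + 7928*(1/19393)) = -44 + (-1999/1864 + 7928/19393) = -44 - 23988815/36148552 = -1614525103/36148552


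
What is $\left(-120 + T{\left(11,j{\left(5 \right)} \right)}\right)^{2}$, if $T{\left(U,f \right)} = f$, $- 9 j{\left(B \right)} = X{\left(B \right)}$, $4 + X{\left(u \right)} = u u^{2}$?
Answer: $\frac{1442401}{81} \approx 17807.0$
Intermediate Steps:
$X{\left(u \right)} = -4 + u^{3}$ ($X{\left(u \right)} = -4 + u u^{2} = -4 + u^{3}$)
$j{\left(B \right)} = \frac{4}{9} - \frac{B^{3}}{9}$ ($j{\left(B \right)} = - \frac{-4 + B^{3}}{9} = \frac{4}{9} - \frac{B^{3}}{9}$)
$\left(-120 + T{\left(11,j{\left(5 \right)} \right)}\right)^{2} = \left(-120 + \left(\frac{4}{9} - \frac{5^{3}}{9}\right)\right)^{2} = \left(-120 + \left(\frac{4}{9} - \frac{125}{9}\right)\right)^{2} = \left(-120 - \frac{121}{9}\right)^{2} = \left(- \frac{1201}{9}\right)^{2} = \frac{1442401}{81}$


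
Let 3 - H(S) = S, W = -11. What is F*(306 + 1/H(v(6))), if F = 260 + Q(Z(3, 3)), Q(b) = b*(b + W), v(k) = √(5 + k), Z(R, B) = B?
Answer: 71862 - 118*√11 ≈ 71471.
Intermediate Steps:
Q(b) = b*(-11 + b) (Q(b) = b*(b - 11) = b*(-11 + b))
H(S) = 3 - S
F = 236 (F = 260 + 3*(-11 + 3) = 260 + 3*(-8) = 260 - 24 = 236)
F*(306 + 1/H(v(6))) = 236*(306 + 1/(3 - √(5 + 6))) = 236*(306 + 1/(3 - √11)) = 72216 + 236/(3 - √11)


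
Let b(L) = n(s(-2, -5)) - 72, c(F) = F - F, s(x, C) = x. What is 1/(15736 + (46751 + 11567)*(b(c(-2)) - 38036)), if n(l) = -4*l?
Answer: -1/2221900064 ≈ -4.5007e-10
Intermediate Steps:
c(F) = 0
b(L) = -64 (b(L) = -4*(-2) - 72 = 8 - 72 = -64)
1/(15736 + (46751 + 11567)*(b(c(-2)) - 38036)) = 1/(15736 + (46751 + 11567)*(-64 - 38036)) = 1/(15736 + 58318*(-38100)) = 1/(15736 - 2221915800) = 1/(-2221900064) = -1/2221900064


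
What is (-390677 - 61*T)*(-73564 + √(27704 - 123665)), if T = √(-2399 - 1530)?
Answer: (73564 - I*√95961)*(390677 + 61*I*√3929) ≈ 2.8741e+10 + 1.6026e+8*I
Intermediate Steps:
T = I*√3929 (T = √(-3929) = I*√3929 ≈ 62.682*I)
(-390677 - 61*T)*(-73564 + √(27704 - 123665)) = (-390677 - 61*I*√3929)*(-73564 + √(27704 - 123665)) = (-390677 - 61*I*√3929)*(-73564 + √(-95961)) = (-390677 - 61*I*√3929)*(-73564 + I*√95961)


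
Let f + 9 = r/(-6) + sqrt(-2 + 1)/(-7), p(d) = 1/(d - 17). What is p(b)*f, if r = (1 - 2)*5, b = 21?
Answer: -49/24 - I/28 ≈ -2.0417 - 0.035714*I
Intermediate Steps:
r = -5 (r = -1*5 = -5)
p(d) = 1/(-17 + d)
f = -49/6 - I/7 (f = -9 + (-5/(-6) + sqrt(-2 + 1)/(-7)) = -9 + (-5*(-1/6) + sqrt(-1)*(-1/7)) = -9 + (5/6 + I*(-1/7)) = -9 + (5/6 - I/7) = -49/6 - I/7 ≈ -8.1667 - 0.14286*I)
p(b)*f = (-49/6 - I/7)/(-17 + 21) = (-49/6 - I/7)/4 = -49/24 - I/28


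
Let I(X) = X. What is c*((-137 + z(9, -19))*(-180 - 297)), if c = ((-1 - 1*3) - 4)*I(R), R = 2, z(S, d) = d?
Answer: -1190592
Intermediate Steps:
c = -16 (c = ((-1 - 1*3) - 4)*2 = ((-1 - 3) - 4)*2 = (-4 - 4)*2 = -8*2 = -16)
c*((-137 + z(9, -19))*(-180 - 297)) = -16*(-137 - 19)*(-180 - 297) = -(-2496)*(-477) = -16*74412 = -1190592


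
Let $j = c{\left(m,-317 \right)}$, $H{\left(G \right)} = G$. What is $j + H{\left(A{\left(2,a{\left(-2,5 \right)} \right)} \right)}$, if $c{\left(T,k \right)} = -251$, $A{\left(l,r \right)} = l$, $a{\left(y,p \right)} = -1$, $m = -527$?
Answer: $-249$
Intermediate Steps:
$j = -251$
$j + H{\left(A{\left(2,a{\left(-2,5 \right)} \right)} \right)} = -251 + 2 = -249$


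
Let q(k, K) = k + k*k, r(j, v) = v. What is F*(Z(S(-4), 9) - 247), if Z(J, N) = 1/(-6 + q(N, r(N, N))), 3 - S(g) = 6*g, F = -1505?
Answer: 4460605/12 ≈ 3.7172e+5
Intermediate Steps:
q(k, K) = k + k²
S(g) = 3 - 6*g
Z(J, N) = 1/(-6 + N*(1 + N))
F*(Z(S(-4), 9) - 247) = -1505*(1/(-6 + 9*(1 + 9)) - 247) = -1505*(1/(-6 + 9*10) - 247) = -1505*(1/(-6 + 90) - 247) = -1505*(1/84 - 247) = -1505*(-20747/84) = 4460605/12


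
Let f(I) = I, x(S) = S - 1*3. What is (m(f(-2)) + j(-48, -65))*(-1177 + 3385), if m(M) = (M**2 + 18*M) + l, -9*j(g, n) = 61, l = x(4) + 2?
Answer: -236992/3 ≈ -78997.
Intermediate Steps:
x(S) = -3 + S (x(S) = S - 3 = -3 + S)
l = 3 (l = (-3 + 4) + 2 = 1 + 2 = 3)
j(g, n) = -61/9 (j(g, n) = -1/9*61 = -61/9)
m(M) = 3 + M**2 + 18*M (m(M) = (M**2 + 18*M) + 3 = 3 + M**2 + 18*M)
(m(f(-2)) + j(-48, -65))*(-1177 + 3385) = ((3 + (-2)**2 + 18*(-2)) - 61/9)*(-1177 + 3385) = ((3 + 4 - 36) - 61/9)*2208 = (-29 - 61/9)*2208 = -322/9*2208 = -236992/3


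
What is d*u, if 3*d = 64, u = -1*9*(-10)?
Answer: 1920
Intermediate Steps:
u = 90 (u = -9*(-10) = 90)
d = 64/3 (d = (⅓)*64 = 64/3 ≈ 21.333)
d*u = (64/3)*90 = 1920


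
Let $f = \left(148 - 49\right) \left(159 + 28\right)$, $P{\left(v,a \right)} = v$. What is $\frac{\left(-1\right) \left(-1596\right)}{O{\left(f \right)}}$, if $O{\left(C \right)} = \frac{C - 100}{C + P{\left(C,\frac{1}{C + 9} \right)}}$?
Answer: $\frac{59093496}{18413} \approx 3209.3$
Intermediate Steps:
$f = 18513$ ($f = 99 \cdot 187 = 18513$)
$O{\left(C \right)} = \frac{-100 + C}{2 C}$ ($O{\left(C \right)} = \frac{C - 100}{C + C} = \frac{-100 + C}{2 C}$)
$\frac{\left(-1\right) \left(-1596\right)}{O{\left(f \right)}} = \frac{\left(-1\right) \left(-1596\right)}{\frac{1}{2} \cdot \frac{1}{18513} \left(-100 + 18513\right)} = \frac{1596}{\frac{1}{2} \cdot \frac{1}{18513} \cdot 18413} = \frac{1596}{\frac{18413}{37026}} = 1596 \cdot \frac{37026}{18413} = \frac{59093496}{18413}$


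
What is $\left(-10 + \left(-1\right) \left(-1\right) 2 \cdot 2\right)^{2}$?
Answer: $36$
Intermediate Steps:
$\left(-10 + \left(-1\right) \left(-1\right) 2 \cdot 2\right)^{2} = \left(-10 + 1 \cdot 2 \cdot 2\right)^{2} = \left(-10 + 2 \cdot 2\right)^{2} = \left(-10 + 4\right)^{2} = \left(-6\right)^{2} = 36$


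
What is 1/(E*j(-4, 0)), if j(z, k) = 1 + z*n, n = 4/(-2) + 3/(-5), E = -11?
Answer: -5/627 ≈ -0.0079745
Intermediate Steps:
n = -13/5 (n = 4*(-1/2) + 3*(-1/5) = -2 - 3/5 = -13/5 ≈ -2.6000)
j(z, k) = 1 - 13*z/5 (j(z, k) = 1 + z*(-13/5) = 1 - 13*z/5)
1/(E*j(-4, 0)) = 1/(-11*(1 - 13/5*(-4))) = 1/(-11*(1 + 52/5)) = 1/(-11*57/5) = 1/(-627/5) = -5/627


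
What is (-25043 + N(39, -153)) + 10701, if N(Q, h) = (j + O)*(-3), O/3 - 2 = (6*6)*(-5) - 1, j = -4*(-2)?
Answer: -12755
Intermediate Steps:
j = 8
O = -537 (O = 6 + 3*((6*6)*(-5) - 1) = 6 + 3*(36*(-5) - 1) = 6 + 3*(-180 - 1) = 6 + 3*(-181) = 6 - 543 = -537)
N(Q, h) = 1587 (N(Q, h) = (8 - 537)*(-3) = -529*(-3) = 1587)
(-25043 + N(39, -153)) + 10701 = (-25043 + 1587) + 10701 = -23456 + 10701 = -12755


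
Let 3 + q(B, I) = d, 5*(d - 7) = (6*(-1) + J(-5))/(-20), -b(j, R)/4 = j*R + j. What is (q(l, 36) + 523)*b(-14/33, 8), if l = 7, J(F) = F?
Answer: 2213862/275 ≈ 8050.4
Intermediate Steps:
b(j, R) = -4*j - 4*R*j (b(j, R) = -4*(j*R + j) = -4*(R*j + j) = -4*(j + R*j) = -4*j - 4*R*j)
d = 711/100 (d = 7 + ((6*(-1) - 5)/(-20))/5 = 7 + ((-6 - 5)*(-1/20))/5 = 7 + (-11*(-1/20))/5 = 7 + (⅕)*(11/20) = 7 + 11/100 = 711/100 ≈ 7.1100)
q(B, I) = 411/100 (q(B, I) = -3 + 711/100 = 411/100)
(q(l, 36) + 523)*b(-14/33, 8) = (411/100 + 523)*(-4*(-14/33)*(1 + 8)) = 52711*(-4*(-14*1/33)*9)/100 = 52711*(-4*(-14/33)*9)/100 = (52711/100)*(168/11) = 2213862/275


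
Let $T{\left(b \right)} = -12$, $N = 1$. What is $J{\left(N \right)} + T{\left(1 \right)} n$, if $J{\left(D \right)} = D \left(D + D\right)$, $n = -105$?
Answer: $1262$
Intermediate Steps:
$J{\left(D \right)} = 2 D^{2}$ ($J{\left(D \right)} = D 2 D = 2 D^{2}$)
$J{\left(N \right)} + T{\left(1 \right)} n = 2 \cdot 1^{2} - -1260 = 2 \cdot 1 + 1260 = 2 + 1260 = 1262$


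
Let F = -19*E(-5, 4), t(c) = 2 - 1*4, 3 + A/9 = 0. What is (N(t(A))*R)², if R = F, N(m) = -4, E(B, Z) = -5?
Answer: 144400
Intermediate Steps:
A = -27 (A = -27 + 9*0 = -27 + 0 = -27)
t(c) = -2 (t(c) = 2 - 4 = -2)
F = 95 (F = -19*(-5) = 95)
R = 95
(N(t(A))*R)² = (-4*95)² = (-380)² = 144400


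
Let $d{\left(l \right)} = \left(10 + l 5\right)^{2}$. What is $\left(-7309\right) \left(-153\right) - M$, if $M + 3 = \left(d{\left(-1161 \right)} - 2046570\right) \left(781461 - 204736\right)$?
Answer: $-18187284166595$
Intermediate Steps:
$d{\left(l \right)} = \left(10 + 5 l\right)^{2}$
$M = 18187285284872$ ($M = -3 + \left(25 \left(2 - 1161\right)^{2} - 2046570\right) \left(781461 - 204736\right) = -3 + \left(25 \left(-1159\right)^{2} - 2046570\right) 576725 = -3 + \left(25 \cdot 1343281 - 2046570\right) 576725 = -3 + \left(33582025 - 2046570\right) 576725 = -3 + 31535455 \cdot 576725 = -3 + 18187285284875 = 18187285284872$)
$\left(-7309\right) \left(-153\right) - M = \left(-7309\right) \left(-153\right) - 18187285284872 = 1118277 - 18187285284872 = -18187284166595$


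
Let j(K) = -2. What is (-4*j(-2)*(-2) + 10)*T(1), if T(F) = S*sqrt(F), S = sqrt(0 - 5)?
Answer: -6*I*sqrt(5) ≈ -13.416*I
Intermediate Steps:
S = I*sqrt(5) (S = sqrt(-5) = I*sqrt(5) ≈ 2.2361*I)
T(F) = I*sqrt(5)*sqrt(F) (T(F) = (I*sqrt(5))*sqrt(F) = I*sqrt(5)*sqrt(F))
(-4*j(-2)*(-2) + 10)*T(1) = (-4*(-2)*(-2) + 10)*(I*sqrt(5)*sqrt(1)) = (8*(-2) + 10)*(I*sqrt(5)*1) = (-16 + 10)*(I*sqrt(5)) = -6*I*sqrt(5)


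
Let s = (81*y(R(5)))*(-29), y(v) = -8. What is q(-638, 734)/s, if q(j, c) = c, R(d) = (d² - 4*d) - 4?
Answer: 367/9396 ≈ 0.039059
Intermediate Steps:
R(d) = -4 + d² - 4*d
s = 18792 (s = (81*(-8))*(-29) = -648*(-29) = 18792)
q(-638, 734)/s = 734/18792 = 734*(1/18792) = 367/9396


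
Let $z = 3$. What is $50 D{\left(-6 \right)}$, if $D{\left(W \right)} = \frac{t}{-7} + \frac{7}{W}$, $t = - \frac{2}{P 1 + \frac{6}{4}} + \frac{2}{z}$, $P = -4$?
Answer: $- \frac{1445}{21} \approx -68.81$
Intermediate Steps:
$t = \frac{22}{15}$ ($t = - \frac{2}{\left(-4\right) 1 + \frac{6}{4}} + \frac{2}{3} = - \frac{2}{-4 + 6 \cdot \frac{1}{4}} + 2 \cdot \frac{1}{3} = - \frac{2}{-4 + \frac{3}{2}} + \frac{2}{3} = - \frac{2}{- \frac{5}{2}} + \frac{2}{3} = \left(-2\right) \left(- \frac{2}{5}\right) + \frac{2}{3} = \frac{4}{5} + \frac{2}{3} = \frac{22}{15} \approx 1.4667$)
$D{\left(W \right)} = - \frac{22}{105} + \frac{7}{W}$ ($D{\left(W \right)} = \frac{22}{15 \left(-7\right)} + \frac{7}{W} = \frac{22}{15} \left(- \frac{1}{7}\right) + \frac{7}{W} = - \frac{22}{105} + \frac{7}{W}$)
$50 D{\left(-6 \right)} = 50 \left(- \frac{22}{105} + \frac{7}{-6}\right) = 50 \left(- \frac{22}{105} + 7 \left(- \frac{1}{6}\right)\right) = 50 \left(- \frac{22}{105} - \frac{7}{6}\right) = 50 \left(- \frac{289}{210}\right) = - \frac{1445}{21}$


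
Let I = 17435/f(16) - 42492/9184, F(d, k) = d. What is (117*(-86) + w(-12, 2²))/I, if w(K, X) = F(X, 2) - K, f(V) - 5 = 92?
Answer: -2237364752/39000329 ≈ -57.368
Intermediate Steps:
f(V) = 97 (f(V) = 5 + 92 = 97)
w(K, X) = X - K
I = 39000329/222712 (I = 17435/97 - 42492/9184 = 17435*(1/97) - 42492*1/9184 = 17435/97 - 10623/2296 = 39000329/222712 ≈ 175.12)
(117*(-86) + w(-12, 2²))/I = (117*(-86) + (2² - 1*(-12)))/(39000329/222712) = (-10062 + (4 + 12))*(222712/39000329) = (-10062 + 16)*(222712/39000329) = -10046*222712/39000329 = -2237364752/39000329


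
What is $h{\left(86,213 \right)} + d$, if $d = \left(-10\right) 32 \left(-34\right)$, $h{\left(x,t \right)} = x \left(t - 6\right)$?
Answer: $28682$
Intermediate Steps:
$h{\left(x,t \right)} = x \left(-6 + t\right)$
$d = 10880$ ($d = \left(-320\right) \left(-34\right) = 10880$)
$h{\left(86,213 \right)} + d = 86 \left(-6 + 213\right) + 10880 = 86 \cdot 207 + 10880 = 17802 + 10880 = 28682$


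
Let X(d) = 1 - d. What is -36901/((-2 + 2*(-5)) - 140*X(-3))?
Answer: 36901/572 ≈ 64.512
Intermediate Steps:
-36901/((-2 + 2*(-5)) - 140*X(-3)) = -36901/((-2 + 2*(-5)) - 140*(1 - 1*(-3))) = -36901/((-2 - 10) - 140*(1 + 3)) = -36901/(-12 - 140*4) = -36901/(-12 - 560) = -36901/(-572) = -36901*(-1/572) = 36901/572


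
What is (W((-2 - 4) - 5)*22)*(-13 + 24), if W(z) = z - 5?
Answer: -3872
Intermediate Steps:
W(z) = -5 + z
(W((-2 - 4) - 5)*22)*(-13 + 24) = ((-5 + ((-2 - 4) - 5))*22)*(-13 + 24) = ((-5 + (-6 - 5))*22)*11 = ((-5 - 11)*22)*11 = -16*22*11 = -352*11 = -3872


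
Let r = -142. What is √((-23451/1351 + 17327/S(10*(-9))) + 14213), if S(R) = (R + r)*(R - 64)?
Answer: √860965668490279/246268 ≈ 119.15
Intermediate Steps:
S(R) = (-142 + R)*(-64 + R) (S(R) = (R - 142)*(R - 64) = (-142 + R)*(-64 + R))
√((-23451/1351 + 17327/S(10*(-9))) + 14213) = √((-23451/1351 + 17327/(9088 + (10*(-9))² - 2060*(-9))) + 14213) = √((-23451*1/1351 + 17327/(9088 + (-90)² - 206*(-90))) + 14213) = √((-23451/1351 + 17327/(9088 + 8100 + 18540)) + 14213) = √((-23451/1351 + 17327/35728) + 14213) = √(-16621399/985072 + 14213) = √(13984206937/985072) = √860965668490279/246268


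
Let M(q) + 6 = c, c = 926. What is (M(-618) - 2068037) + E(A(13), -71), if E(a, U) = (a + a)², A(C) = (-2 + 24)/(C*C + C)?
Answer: -17117795393/8281 ≈ -2.0671e+6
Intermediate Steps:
M(q) = 920 (M(q) = -6 + 926 = 920)
A(C) = 22/(C + C²) (A(C) = 22/(C² + C) = 22/(C + C²))
E(a, U) = 4*a² (E(a, U) = (2*a)² = 4*a²)
(M(-618) - 2068037) + E(A(13), -71) = (920 - 2068037) + 4*(22/(13*(1 + 13)))² = -2067117 + 4*(22*(1/13)/14)² = -2067117 + 4*(22*(1/13)*(1/14))² = -2067117 + 4*(11/91)² = -2067117 + 4*(121/8281) = -2067117 + 484/8281 = -17117795393/8281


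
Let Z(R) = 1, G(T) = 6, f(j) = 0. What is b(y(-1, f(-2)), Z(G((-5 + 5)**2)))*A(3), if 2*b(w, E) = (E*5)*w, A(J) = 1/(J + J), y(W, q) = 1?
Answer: 5/12 ≈ 0.41667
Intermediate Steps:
A(J) = 1/(2*J)
b(w, E) = 5*E*w/2 (b(w, E) = ((E*5)*w)/2 = ((5*E)*w)/2 = (5*E*w)/2 = 5*E*w/2)
b(y(-1, f(-2)), Z(G((-5 + 5)**2)))*A(3) = ((5/2)*1*1)*((1/2)/3) = 5*((1/2)*(1/3))/2 = (5/2)*(1/6) = 5/12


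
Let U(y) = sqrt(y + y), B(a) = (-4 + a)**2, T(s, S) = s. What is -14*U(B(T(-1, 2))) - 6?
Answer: -6 - 70*sqrt(2) ≈ -104.99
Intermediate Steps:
U(y) = sqrt(2)*sqrt(y) (U(y) = sqrt(2*y) = sqrt(2)*sqrt(y))
-14*U(B(T(-1, 2))) - 6 = -14*sqrt(2)*sqrt((-4 - 1)**2) - 6 = -14*sqrt(2)*sqrt((-5)**2) - 6 = -14*sqrt(2)*sqrt(25) - 6 = -14*sqrt(2)*5 - 6 = -70*sqrt(2) - 6 = -6 - 70*sqrt(2)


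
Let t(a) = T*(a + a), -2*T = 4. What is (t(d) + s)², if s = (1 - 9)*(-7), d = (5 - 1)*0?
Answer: 3136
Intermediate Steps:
T = -2 (T = -½*4 = -2)
d = 0 (d = 4*0 = 0)
s = 56 (s = -8*(-7) = 56)
t(a) = -4*a (t(a) = -2*(a + a) = -4*a)
(t(d) + s)² = (-4*0 + 56)² = (0 + 56)² = 56² = 3136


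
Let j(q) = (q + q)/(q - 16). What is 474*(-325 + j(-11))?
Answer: -1382974/9 ≈ -1.5366e+5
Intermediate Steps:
j(q) = 2*q/(-16 + q) (j(q) = (2*q)/(-16 + q) = 2*q/(-16 + q))
474*(-325 + j(-11)) = 474*(-325 + 2*(-11)/(-16 - 11)) = 474*(-325 + 2*(-11)/(-27)) = 474*(-325 + 2*(-11)*(-1/27)) = 474*(-325 + 22/27) = 474*(-8753/27) = -1382974/9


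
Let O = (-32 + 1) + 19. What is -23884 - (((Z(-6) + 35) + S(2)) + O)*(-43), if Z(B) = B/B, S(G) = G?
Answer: -22766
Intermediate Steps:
O = -12 (O = -31 + 19 = -12)
Z(B) = 1
-23884 - (((Z(-6) + 35) + S(2)) + O)*(-43) = -23884 - (((1 + 35) + 2) - 12)*(-43) = -23884 - ((36 + 2) - 12)*(-43) = -23884 - (38 - 12)*(-43) = -23884 - 26*(-43) = -23884 - 1*(-1118) = -23884 + 1118 = -22766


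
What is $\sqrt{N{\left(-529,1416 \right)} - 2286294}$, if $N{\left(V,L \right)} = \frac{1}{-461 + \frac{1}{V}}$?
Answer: $\frac{i \sqrt{135971795860015830}}{243870} \approx 1512.0 i$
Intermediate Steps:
$\sqrt{N{\left(-529,1416 \right)} - 2286294} = \sqrt{\left(-1\right) \left(-529\right) \frac{1}{-1 + 461 \left(-529\right)} - 2286294} = \sqrt{\left(-1\right) \left(-529\right) \frac{1}{-1 - 243869} - 2286294} = \sqrt{\left(-1\right) \left(-529\right) \frac{1}{-243870} - 2286294} = \sqrt{\left(-1\right) \left(-529\right) \left(- \frac{1}{243870}\right) - 2286294} = \sqrt{- \frac{529}{243870} - 2286294} = \sqrt{- \frac{557558518309}{243870}} = \frac{i \sqrt{135971795860015830}}{243870}$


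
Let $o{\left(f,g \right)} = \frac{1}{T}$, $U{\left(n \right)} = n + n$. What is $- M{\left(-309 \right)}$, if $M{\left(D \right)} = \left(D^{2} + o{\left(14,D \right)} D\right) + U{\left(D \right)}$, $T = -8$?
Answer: $- \frac{759213}{8} \approx -94902.0$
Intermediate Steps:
$U{\left(n \right)} = 2 n$
$o{\left(f,g \right)} = - \frac{1}{8}$ ($o{\left(f,g \right)} = \frac{1}{-8} = - \frac{1}{8}$)
$M{\left(D \right)} = D^{2} + \frac{15 D}{8}$ ($M{\left(D \right)} = \left(D^{2} - \frac{D}{8}\right) + 2 D = D^{2} + \frac{15 D}{8}$)
$- M{\left(-309 \right)} = - \frac{\left(-309\right) \left(15 + 8 \left(-309\right)\right)}{8} = - \frac{\left(-309\right) \left(15 - 2472\right)}{8} = - \frac{\left(-309\right) \left(-2457\right)}{8} = \left(-1\right) \frac{759213}{8} = - \frac{759213}{8}$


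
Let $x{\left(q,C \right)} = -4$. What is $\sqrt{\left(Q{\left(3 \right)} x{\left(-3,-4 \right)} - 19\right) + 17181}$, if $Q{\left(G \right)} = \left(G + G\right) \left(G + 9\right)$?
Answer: $\sqrt{16874} \approx 129.9$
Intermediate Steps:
$Q{\left(G \right)} = 2 G \left(9 + G\right)$
$\sqrt{\left(Q{\left(3 \right)} x{\left(-3,-4 \right)} - 19\right) + 17181} = \sqrt{\left(2 \cdot 3 \left(9 + 3\right) \left(-4\right) - 19\right) + 17181} = \sqrt{\left(2 \cdot 3 \cdot 12 \left(-4\right) - 19\right) + 17181} = \sqrt{\left(72 \left(-4\right) - 19\right) + 17181} = \sqrt{\left(-288 - 19\right) + 17181} = \sqrt{-307 + 17181} = \sqrt{16874}$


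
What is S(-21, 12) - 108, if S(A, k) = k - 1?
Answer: -97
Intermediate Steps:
S(A, k) = -1 + k
S(-21, 12) - 108 = (-1 + 12) - 108 = 11 - 108 = -97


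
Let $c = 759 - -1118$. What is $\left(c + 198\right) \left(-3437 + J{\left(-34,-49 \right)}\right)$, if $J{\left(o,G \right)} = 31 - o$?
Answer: $-6996900$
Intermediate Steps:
$c = 1877$ ($c = 759 + 1118 = 1877$)
$\left(c + 198\right) \left(-3437 + J{\left(-34,-49 \right)}\right) = \left(1877 + 198\right) \left(-3437 + \left(31 - -34\right)\right) = 2075 \left(-3437 + \left(31 + 34\right)\right) = 2075 \left(-3437 + 65\right) = 2075 \left(-3372\right) = -6996900$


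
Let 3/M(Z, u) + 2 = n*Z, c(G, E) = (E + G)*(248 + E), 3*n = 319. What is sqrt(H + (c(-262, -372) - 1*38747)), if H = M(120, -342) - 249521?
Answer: 3*I*sqrt(3791592848606)/12758 ≈ 457.88*I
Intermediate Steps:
n = 319/3 (n = (1/3)*319 = 319/3 ≈ 106.33)
c(G, E) = (248 + E)*(E + G)
M(Z, u) = 3/(-2 + 319*Z/3)
H = -3183388915/12758 (H = 9/(-6 + 319*120) - 249521 = 9/(-6 + 38280) - 249521 = 9/38274 - 249521 = 9*(1/38274) - 249521 = 3/12758 - 249521 = -3183388915/12758 ≈ -2.4952e+5)
sqrt(H + (c(-262, -372) - 1*38747)) = sqrt(-3183388915/12758 + (((-372)**2 + 248*(-372) + 248*(-262) - 372*(-262)) - 1*38747)) = sqrt(-3183388915/12758 + ((138384 - 92256 - 64976 + 97464) - 38747)) = sqrt(-3183388915/12758 + (78616 - 38747)) = sqrt(-3183388915/12758 + 39869) = sqrt(-2674740213/12758) = 3*I*sqrt(3791592848606)/12758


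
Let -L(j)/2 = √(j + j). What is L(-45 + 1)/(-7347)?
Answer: 4*I*√22/7347 ≈ 0.0025536*I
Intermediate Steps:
L(j) = -2*√2*√j (L(j) = -2*√(j + j) = -2*√2*√j)
L(-45 + 1)/(-7347) = -2*√2*√(-45 + 1)/(-7347) = -2*√2*√(-44)*(-1/7347) = -2*√2*2*I*√11*(-1/7347) = -4*I*√22*(-1/7347) = 4*I*√22/7347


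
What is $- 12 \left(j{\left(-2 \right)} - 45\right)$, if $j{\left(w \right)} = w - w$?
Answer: $540$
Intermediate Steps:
$j{\left(w \right)} = 0$
$- 12 \left(j{\left(-2 \right)} - 45\right) = - 12 \left(0 - 45\right) = \left(-12\right) \left(-45\right) = 540$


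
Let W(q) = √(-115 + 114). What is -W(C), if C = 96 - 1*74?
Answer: -I ≈ -1.0*I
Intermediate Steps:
C = 22 (C = 96 - 74 = 22)
W(q) = I (W(q) = √(-1) = I)
-W(C) = -I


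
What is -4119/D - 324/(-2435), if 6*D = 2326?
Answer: -29712483/2831905 ≈ -10.492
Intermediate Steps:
D = 1163/3 (D = (1/6)*2326 = 1163/3 ≈ 387.67)
-4119/D - 324/(-2435) = -4119/1163/3 - 324/(-2435) = -4119*3/1163 - 324*(-1/2435) = -12357/1163 + 324/2435 = -29712483/2831905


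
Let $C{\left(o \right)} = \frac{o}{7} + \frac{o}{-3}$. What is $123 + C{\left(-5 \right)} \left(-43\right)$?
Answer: $\frac{1723}{21} \approx 82.048$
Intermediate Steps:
$C{\left(o \right)} = - \frac{4 o}{21}$ ($C{\left(o \right)} = o \frac{1}{7} + o \left(- \frac{1}{3}\right) = \frac{o}{7} - \frac{o}{3} = - \frac{4 o}{21}$)
$123 + C{\left(-5 \right)} \left(-43\right) = 123 + \left(- \frac{4}{21}\right) \left(-5\right) \left(-43\right) = 123 + \frac{20}{21} \left(-43\right) = 123 - \frac{860}{21} = \frac{1723}{21}$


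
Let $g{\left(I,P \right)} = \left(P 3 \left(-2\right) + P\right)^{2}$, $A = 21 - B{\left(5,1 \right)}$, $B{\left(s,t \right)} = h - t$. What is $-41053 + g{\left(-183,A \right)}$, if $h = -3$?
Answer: $-25428$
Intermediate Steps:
$B{\left(s,t \right)} = -3 - t$
$A = 25$ ($A = 21 - \left(-3 - 1\right) = 21 - -4 = 21 + 4 = 25$)
$g{\left(I,P \right)} = 25 P^{2}$ ($g{\left(I,P \right)} = \left(3 P \left(-2\right) + P\right)^{2} = \left(- 6 P + P\right)^{2} = \left(- 5 P\right)^{2} = 25 P^{2}$)
$-41053 + g{\left(-183,A \right)} = -41053 + 25 \cdot 25^{2} = -41053 + 25 \cdot 625 = -41053 + 15625 = -25428$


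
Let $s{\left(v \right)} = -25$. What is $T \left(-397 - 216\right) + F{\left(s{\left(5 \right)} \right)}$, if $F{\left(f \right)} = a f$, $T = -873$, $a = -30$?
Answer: $535899$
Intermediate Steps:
$F{\left(f \right)} = - 30 f$
$T \left(-397 - 216\right) + F{\left(s{\left(5 \right)} \right)} = - 873 \left(-397 - 216\right) - -750 = \left(-873\right) \left(-613\right) + 750 = 535149 + 750 = 535899$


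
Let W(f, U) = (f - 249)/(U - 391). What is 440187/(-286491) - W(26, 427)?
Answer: 16013587/3437892 ≈ 4.6580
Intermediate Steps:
W(f, U) = (-249 + f)/(-391 + U)
440187/(-286491) - W(26, 427) = 440187/(-286491) - (-249 + 26)/(-391 + 427) = 440187*(-1/286491) - (-223)/36 = -146729/95497 - (-223)/36 = -146729/95497 - 1*(-223/36) = -146729/95497 + 223/36 = 16013587/3437892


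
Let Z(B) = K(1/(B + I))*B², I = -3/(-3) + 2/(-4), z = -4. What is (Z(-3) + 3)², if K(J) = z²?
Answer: 21609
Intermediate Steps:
I = ½ (I = -3*(-⅓) + 2*(-¼) = 1 - ½ = ½ ≈ 0.50000)
K(J) = 16 (K(J) = (-4)² = 16)
Z(B) = 16*B²
(Z(-3) + 3)² = (16*(-3)² + 3)² = (16*9 + 3)² = (144 + 3)² = 147² = 21609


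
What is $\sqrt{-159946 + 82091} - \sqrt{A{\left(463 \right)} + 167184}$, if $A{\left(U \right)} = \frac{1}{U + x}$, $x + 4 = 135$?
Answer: $- \frac{\sqrt{6554281602}}{198} + i \sqrt{77855} \approx -408.88 + 279.02 i$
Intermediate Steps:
$x = 131$ ($x = -4 + 135 = 131$)
$A{\left(U \right)} = \frac{1}{131 + U}$ ($A{\left(U \right)} = \frac{1}{U + 131} = \frac{1}{131 + U}$)
$\sqrt{-159946 + 82091} - \sqrt{A{\left(463 \right)} + 167184} = \sqrt{-159946 + 82091} - \sqrt{\frac{1}{131 + 463} + 167184} = \sqrt{-77855} - \sqrt{\frac{1}{594} + 167184} = i \sqrt{77855} - \sqrt{\frac{1}{594} + 167184} = i \sqrt{77855} - \sqrt{\frac{99307297}{594}} = i \sqrt{77855} - \frac{\sqrt{6554281602}}{198} = - \frac{\sqrt{6554281602}}{198} + i \sqrt{77855}$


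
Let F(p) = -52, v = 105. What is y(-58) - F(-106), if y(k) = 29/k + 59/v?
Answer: 10933/210 ≈ 52.062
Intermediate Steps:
y(k) = 59/105 + 29/k (y(k) = 29/k + 59/105 = 59/105 + 29/k)
y(-58) - F(-106) = (59/105 + 29/(-58)) - 1*(-52) = (59/105 + 29*(-1/58)) + 52 = (59/105 - ½) + 52 = 13/210 + 52 = 10933/210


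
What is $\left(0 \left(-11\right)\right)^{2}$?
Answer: $0$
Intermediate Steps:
$\left(0 \left(-11\right)\right)^{2} = 0^{2} = 0$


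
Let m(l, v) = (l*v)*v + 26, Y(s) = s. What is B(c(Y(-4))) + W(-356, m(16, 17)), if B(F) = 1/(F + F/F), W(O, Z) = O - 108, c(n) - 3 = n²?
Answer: -9279/20 ≈ -463.95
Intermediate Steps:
m(l, v) = 26 + l*v² (m(l, v) = l*v² + 26 = 26 + l*v²)
c(n) = 3 + n²
W(O, Z) = -108 + O
B(F) = 1/(1 + F) (B(F) = 1/(F + 1) = 1/(1 + F))
B(c(Y(-4))) + W(-356, m(16, 17)) = 1/(1 + (3 + (-4)²)) + (-108 - 356) = 1/(1 + (3 + 16)) - 464 = 1/(1 + 19) - 464 = 1/20 - 464 = -9279/20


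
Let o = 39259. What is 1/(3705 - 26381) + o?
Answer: 890237083/22676 ≈ 39259.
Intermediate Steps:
1/(3705 - 26381) + o = 1/(3705 - 26381) + 39259 = 1/(-22676) + 39259 = -1/22676 + 39259 = 890237083/22676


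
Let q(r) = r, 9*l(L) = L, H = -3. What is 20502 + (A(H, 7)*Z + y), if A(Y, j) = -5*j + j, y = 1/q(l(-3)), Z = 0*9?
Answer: 20499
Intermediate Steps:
l(L) = L/9
Z = 0
y = -3 (y = 1/((⅑)*(-3)) = 1/(-⅓) = -3)
A(Y, j) = -4*j
20502 + (A(H, 7)*Z + y) = 20502 + (-4*7*0 - 3) = 20502 + (-28*0 - 3) = 20502 + (0 - 3) = 20502 - 3 = 20499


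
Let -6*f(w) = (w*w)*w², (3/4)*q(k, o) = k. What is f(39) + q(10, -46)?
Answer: -2313361/6 ≈ -3.8556e+5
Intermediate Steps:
q(k, o) = 4*k/3
f(w) = -w⁴/6 (f(w) = -w*w*w²/6 = -w²*w²/6 = -w⁴/6)
f(39) + q(10, -46) = -⅙*39⁴ + (4/3)*10 = -⅙*2313441 + 40/3 = -771147/2 + 40/3 = -2313361/6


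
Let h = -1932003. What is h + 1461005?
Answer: -470998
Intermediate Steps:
h + 1461005 = -1932003 + 1461005 = -470998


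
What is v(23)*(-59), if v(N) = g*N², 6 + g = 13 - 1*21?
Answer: 436954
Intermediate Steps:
g = -14 (g = -6 + (13 - 1*21) = -6 + (13 - 21) = -6 - 8 = -14)
v(N) = -14*N²
v(23)*(-59) = -14*23²*(-59) = -14*529*(-59) = -7406*(-59) = 436954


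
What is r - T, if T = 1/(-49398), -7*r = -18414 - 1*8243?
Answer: 1316802493/345786 ≈ 3808.1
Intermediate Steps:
r = 26657/7 (r = -(-18414 - 1*8243)/7 = -(-18414 - 8243)/7 = -1/7*(-26657) = 26657/7 ≈ 3808.1)
T = -1/49398 ≈ -2.0244e-5
r - T = 26657/7 - 1*(-1/49398) = 26657/7 + 1/49398 = 1316802493/345786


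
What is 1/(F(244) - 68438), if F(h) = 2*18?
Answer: -1/68402 ≈ -1.4619e-5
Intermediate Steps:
F(h) = 36
1/(F(244) - 68438) = 1/(36 - 68438) = 1/(-68402) = -1/68402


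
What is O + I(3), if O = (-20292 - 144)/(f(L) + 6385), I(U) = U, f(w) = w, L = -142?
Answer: -569/2081 ≈ -0.27343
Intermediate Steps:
O = -6812/2081 (O = (-20292 - 144)/(-142 + 6385) = -20436/6243 = -20436*1/6243 = -6812/2081 ≈ -3.2734)
O + I(3) = -6812/2081 + 3 = -569/2081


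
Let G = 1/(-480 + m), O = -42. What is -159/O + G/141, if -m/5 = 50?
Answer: 1363819/360255 ≈ 3.7857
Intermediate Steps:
m = -250 (m = -5*50 = -250)
G = -1/730 (G = 1/(-480 - 250) = 1/(-730) = -1/730 ≈ -0.0013699)
-159/O + G/141 = -159/(-42) - 1/730/141 = -159*(-1/42) - 1/730*1/141 = 53/14 - 1/102930 = 1363819/360255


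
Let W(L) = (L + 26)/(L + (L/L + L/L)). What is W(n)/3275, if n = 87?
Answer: 113/291475 ≈ 0.00038768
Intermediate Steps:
W(L) = (26 + L)/(2 + L) (W(L) = (26 + L)/(L + (1 + 1)) = (26 + L)/(L + 2) = (26 + L)/(2 + L))
W(n)/3275 = ((26 + 87)/(2 + 87))/3275 = (113/89)*(1/3275) = 113/291475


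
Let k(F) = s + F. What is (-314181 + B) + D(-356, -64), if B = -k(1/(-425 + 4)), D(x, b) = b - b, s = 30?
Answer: -132282830/421 ≈ -3.1421e+5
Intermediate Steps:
k(F) = 30 + F
D(x, b) = 0
B = -12629/421 (B = -(30 + 1/(-425 + 4)) = -(30 + 1/(-421)) = -(30 - 1/421) = -1*12629/421 = -12629/421 ≈ -29.998)
(-314181 + B) + D(-356, -64) = (-314181 - 12629/421) + 0 = -132282830/421 + 0 = -132282830/421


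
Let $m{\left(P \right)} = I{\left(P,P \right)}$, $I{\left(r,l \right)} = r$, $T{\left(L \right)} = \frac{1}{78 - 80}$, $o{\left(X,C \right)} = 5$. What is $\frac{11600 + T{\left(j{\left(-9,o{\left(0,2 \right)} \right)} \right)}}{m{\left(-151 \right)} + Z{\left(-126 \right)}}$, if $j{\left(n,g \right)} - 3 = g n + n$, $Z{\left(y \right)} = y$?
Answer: $- \frac{23199}{554} \approx -41.875$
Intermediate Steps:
$j{\left(n,g \right)} = 3 + n + g n$ ($j{\left(n,g \right)} = 3 + \left(g n + n\right) = 3 + \left(n + g n\right) = 3 + n + g n$)
$T{\left(L \right)} = - \frac{1}{2}$ ($T{\left(L \right)} = \frac{1}{-2} = - \frac{1}{2}$)
$m{\left(P \right)} = P$
$\frac{11600 + T{\left(j{\left(-9,o{\left(0,2 \right)} \right)} \right)}}{m{\left(-151 \right)} + Z{\left(-126 \right)}} = \frac{11600 - \frac{1}{2}}{-151 - 126} = \frac{23199}{2 \left(-277\right)} = \frac{23199}{2} \left(- \frac{1}{277}\right) = - \frac{23199}{554}$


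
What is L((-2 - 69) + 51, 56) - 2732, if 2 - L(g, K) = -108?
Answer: -2622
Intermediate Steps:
L(g, K) = 110 (L(g, K) = 2 - 1*(-108) = 2 + 108 = 110)
L((-2 - 69) + 51, 56) - 2732 = 110 - 2732 = -2622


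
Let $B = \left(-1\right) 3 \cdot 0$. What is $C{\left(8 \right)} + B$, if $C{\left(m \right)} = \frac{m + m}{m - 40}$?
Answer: $- \frac{1}{2} \approx -0.5$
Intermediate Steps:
$C{\left(m \right)} = \frac{2 m}{-40 + m}$
$B = 0$ ($B = \left(-3\right) 0 = 0$)
$C{\left(8 \right)} + B = 2 \cdot 8 \frac{1}{-40 + 8} + 0 = 2 \cdot 8 \frac{1}{-32} + 0 = 2 \cdot 8 \left(- \frac{1}{32}\right) + 0 = - \frac{1}{2} + 0 = - \frac{1}{2}$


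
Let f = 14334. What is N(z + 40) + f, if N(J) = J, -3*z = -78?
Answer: 14400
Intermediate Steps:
z = 26 (z = -1/3*(-78) = 26)
N(z + 40) + f = (26 + 40) + 14334 = 66 + 14334 = 14400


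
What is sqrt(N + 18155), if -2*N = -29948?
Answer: 9*sqrt(409) ≈ 182.01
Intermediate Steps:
N = 14974 (N = -1/2*(-29948) = 14974)
sqrt(N + 18155) = sqrt(14974 + 18155) = sqrt(33129) = 9*sqrt(409)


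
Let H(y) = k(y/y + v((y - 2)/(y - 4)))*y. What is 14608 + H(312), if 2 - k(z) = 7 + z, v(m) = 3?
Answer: 11800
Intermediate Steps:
k(z) = -5 - z (k(z) = 2 - (7 + z) = 2 + (-7 - z) = -5 - z)
H(y) = -9*y (H(y) = (-5 - (y/y + 3))*y = (-5 - (1 + 3))*y = (-5 - 1*4)*y = (-5 - 4)*y = -9*y)
14608 + H(312) = 14608 - 9*312 = 14608 - 2808 = 11800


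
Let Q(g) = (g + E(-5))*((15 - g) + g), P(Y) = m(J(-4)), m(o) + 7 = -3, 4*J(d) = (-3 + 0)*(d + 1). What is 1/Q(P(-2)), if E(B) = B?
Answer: -1/225 ≈ -0.0044444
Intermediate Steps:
J(d) = -¾ - 3*d/4 (J(d) = ((-3 + 0)*(d + 1))/4 = (-3*(1 + d))/4 = (-3 - 3*d)/4 = -¾ - 3*d/4)
m(o) = -10 (m(o) = -7 - 3 = -10)
P(Y) = -10
Q(g) = -75 + 15*g (Q(g) = (g - 5)*((15 - g) + g) = (-5 + g)*15 = -75 + 15*g)
1/Q(P(-2)) = 1/(-75 + 15*(-10)) = 1/(-75 - 150) = 1/(-225) = -1/225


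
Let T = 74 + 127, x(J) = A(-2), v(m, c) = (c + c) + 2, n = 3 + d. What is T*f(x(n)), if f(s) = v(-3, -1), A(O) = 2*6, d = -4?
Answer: 0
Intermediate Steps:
n = -1 (n = 3 - 4 = -1)
A(O) = 12
v(m, c) = 2 + 2*c (v(m, c) = 2*c + 2 = 2 + 2*c)
x(J) = 12
f(s) = 0 (f(s) = 2 + 2*(-1) = 2 - 2 = 0)
T = 201
T*f(x(n)) = 201*0 = 0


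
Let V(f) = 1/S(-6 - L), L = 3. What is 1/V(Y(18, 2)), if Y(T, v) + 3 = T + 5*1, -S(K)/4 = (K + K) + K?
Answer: 108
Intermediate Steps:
S(K) = -12*K (S(K) = -4*((K + K) + K) = -4*(2*K + K) = -12*K)
Y(T, v) = 2 + T (Y(T, v) = -3 + (T + 5*1) = -3 + (T + 5) = -3 + (5 + T) = 2 + T)
V(f) = 1/108 (V(f) = 1/(-12*(-6 - 1*3)) = 1/(-12*(-6 - 3)) = 1/(-12*(-9)) = 1/108)
1/V(Y(18, 2)) = 1/(1/108) = 108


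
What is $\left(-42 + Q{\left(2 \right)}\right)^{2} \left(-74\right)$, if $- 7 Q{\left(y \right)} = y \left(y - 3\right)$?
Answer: $- \frac{6309536}{49} \approx -1.2877 \cdot 10^{5}$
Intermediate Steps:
$Q{\left(y \right)} = - \frac{y \left(-3 + y\right)}{7}$ ($Q{\left(y \right)} = - \frac{y \left(y - 3\right)}{7} = - \frac{y \left(-3 + y\right)}{7}$)
$\left(-42 + Q{\left(2 \right)}\right)^{2} \left(-74\right) = \left(-42 + \frac{1}{7} \cdot 2 \left(3 - 2\right)\right)^{2} \left(-74\right) = \left(-42 + \frac{1}{7} \cdot 2 \cdot 1\right)^{2} \left(-74\right) = \left(-42 + \frac{2}{7}\right)^{2} \left(-74\right) = \left(- \frac{292}{7}\right)^{2} \left(-74\right) = \frac{85264}{49} \left(-74\right) = - \frac{6309536}{49}$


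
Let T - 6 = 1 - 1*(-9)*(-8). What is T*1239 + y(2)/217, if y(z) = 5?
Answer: -17476090/217 ≈ -80535.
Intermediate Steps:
T = -65 (T = 6 + (1 - 1*(-9)*(-8)) = 6 + (1 + 9*(-8)) = 6 + (1 - 72) = 6 - 71 = -65)
T*1239 + y(2)/217 = -65*1239 + 5/217 = -80535 + 5*(1/217) = -80535 + 5/217 = -17476090/217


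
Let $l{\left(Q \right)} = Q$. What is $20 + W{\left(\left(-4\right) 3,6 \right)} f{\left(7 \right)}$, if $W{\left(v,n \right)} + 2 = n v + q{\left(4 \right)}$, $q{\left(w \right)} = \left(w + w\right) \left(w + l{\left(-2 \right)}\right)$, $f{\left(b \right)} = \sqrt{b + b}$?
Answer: $20 - 58 \sqrt{14} \approx -197.02$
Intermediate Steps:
$f{\left(b \right)} = \sqrt{2} \sqrt{b}$ ($f{\left(b \right)} = \sqrt{2 b} = \sqrt{2} \sqrt{b}$)
$q{\left(w \right)} = 2 w \left(-2 + w\right)$ ($q{\left(w \right)} = \left(w + w\right) \left(w - 2\right) = 2 w \left(-2 + w\right)$)
$W{\left(v,n \right)} = 14 + n v$ ($W{\left(v,n \right)} = -2 + \left(n v + 2 \cdot 4 \left(-2 + 4\right)\right) = -2 + \left(n v + 2 \cdot 4 \cdot 2\right) = -2 + \left(n v + 16\right) = -2 + \left(16 + n v\right) = 14 + n v$)
$20 + W{\left(\left(-4\right) 3,6 \right)} f{\left(7 \right)} = 20 + \left(14 + 6 \left(\left(-4\right) 3\right)\right) \sqrt{2} \sqrt{7} = 20 + \left(14 + 6 \left(-12\right)\right) \sqrt{14} = 20 + \left(14 - 72\right) \sqrt{14} = 20 - 58 \sqrt{14}$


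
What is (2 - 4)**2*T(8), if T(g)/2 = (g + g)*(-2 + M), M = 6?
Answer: 512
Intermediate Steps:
T(g) = 16*g (T(g) = 2*((g + g)*(-2 + 6)) = 2*((2*g)*4) = 2*(8*g) = 16*g)
(2 - 4)**2*T(8) = (2 - 4)**2*(16*8) = (-2)**2*128 = 4*128 = 512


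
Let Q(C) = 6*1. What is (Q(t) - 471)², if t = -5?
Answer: 216225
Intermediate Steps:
Q(C) = 6
(Q(t) - 471)² = (6 - 471)² = (-465)² = 216225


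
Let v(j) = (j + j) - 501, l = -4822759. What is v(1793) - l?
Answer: 4825844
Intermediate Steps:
v(j) = -501 + 2*j (v(j) = 2*j - 501 = -501 + 2*j)
v(1793) - l = (-501 + 2*1793) - 1*(-4822759) = (-501 + 3586) + 4822759 = 3085 + 4822759 = 4825844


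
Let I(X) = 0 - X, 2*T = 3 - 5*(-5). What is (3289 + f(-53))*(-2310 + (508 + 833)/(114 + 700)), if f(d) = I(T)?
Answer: -6153721725/814 ≈ -7.5599e+6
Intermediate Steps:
T = 14 (T = (3 - 5*(-5))/2 = (3 + 25)/2 = (1/2)*28 = 14)
I(X) = -X
f(d) = -14 (f(d) = -1*14 = -14)
(3289 + f(-53))*(-2310 + (508 + 833)/(114 + 700)) = (3289 - 14)*(-2310 + (508 + 833)/(114 + 700)) = 3275*(-2310 + 1341/814) = 3275*(-1878999/814) = -6153721725/814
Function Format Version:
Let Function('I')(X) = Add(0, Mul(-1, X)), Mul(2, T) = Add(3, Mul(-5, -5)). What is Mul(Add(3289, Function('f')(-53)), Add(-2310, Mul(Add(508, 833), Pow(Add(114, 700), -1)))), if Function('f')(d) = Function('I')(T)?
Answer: Rational(-6153721725, 814) ≈ -7.5599e+6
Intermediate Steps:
T = 14 (T = Mul(Rational(1, 2), Add(3, Mul(-5, -5))) = Mul(Rational(1, 2), Add(3, 25)) = Mul(Rational(1, 2), 28) = 14)
Function('I')(X) = Mul(-1, X)
Function('f')(d) = -14 (Function('f')(d) = Mul(-1, 14) = -14)
Mul(Add(3289, Function('f')(-53)), Add(-2310, Mul(Add(508, 833), Pow(Add(114, 700), -1)))) = Mul(Add(3289, -14), Add(-2310, Mul(Add(508, 833), Pow(Add(114, 700), -1)))) = Mul(3275, Add(-2310, Mul(1341, Pow(814, -1)))) = Mul(3275, Add(-2310, Mul(1341, Rational(1, 814)))) = Mul(3275, Add(-2310, Rational(1341, 814))) = Mul(3275, Rational(-1878999, 814)) = Rational(-6153721725, 814)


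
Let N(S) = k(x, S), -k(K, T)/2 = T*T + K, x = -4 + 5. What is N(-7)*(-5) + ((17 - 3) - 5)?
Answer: 509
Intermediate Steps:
x = 1
k(K, T) = -2*K - 2*T**2 (k(K, T) = -2*(T*T + K) = -2*(T**2 + K) = -2*(K + T**2) = -2*K - 2*T**2)
N(S) = -2 - 2*S**2 (N(S) = -2*1 - 2*S**2 = -2 - 2*S**2)
N(-7)*(-5) + ((17 - 3) - 5) = (-2 - 2*(-7)**2)*(-5) + ((17 - 3) - 5) = (-2 - 2*49)*(-5) + (14 - 5) = (-2 - 98)*(-5) + 9 = -100*(-5) + 9 = 500 + 9 = 509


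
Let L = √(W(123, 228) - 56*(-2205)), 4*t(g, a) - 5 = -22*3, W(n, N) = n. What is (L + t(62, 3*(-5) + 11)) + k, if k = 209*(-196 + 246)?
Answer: 41739/4 + √123603 ≈ 10786.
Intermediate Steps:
t(g, a) = -61/4 (t(g, a) = 5/4 + (-22*3)/4 = 5/4 + (¼)*(-66) = 5/4 - 33/2 = -61/4)
k = 10450 (k = 209*50 = 10450)
L = √123603 (L = √(123 - 56*(-2205)) = √(123 + 123480) = √123603 ≈ 351.57)
(L + t(62, 3*(-5) + 11)) + k = (√123603 - 61/4) + 10450 = (-61/4 + √123603) + 10450 = 41739/4 + √123603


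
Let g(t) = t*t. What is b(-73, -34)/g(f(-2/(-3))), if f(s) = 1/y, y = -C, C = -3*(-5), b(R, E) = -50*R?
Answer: 821250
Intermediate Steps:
C = 15
y = -15 (y = -1*15 = -15)
f(s) = -1/15 (f(s) = 1/(-15) = -1/15)
g(t) = t**2
b(-73, -34)/g(f(-2/(-3))) = (-50*(-73))/((-1/15)**2) = 3650/(1/225) = 3650*225 = 821250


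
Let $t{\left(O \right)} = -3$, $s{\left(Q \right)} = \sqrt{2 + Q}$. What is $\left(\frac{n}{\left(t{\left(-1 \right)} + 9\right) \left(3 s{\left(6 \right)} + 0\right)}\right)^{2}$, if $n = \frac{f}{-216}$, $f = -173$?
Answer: $\frac{29929}{120932352} \approx 0.00024749$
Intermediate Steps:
$n = \frac{173}{216}$ ($n = - \frac{173}{-216} = \left(-173\right) \left(- \frac{1}{216}\right) = \frac{173}{216} \approx 0.80093$)
$\left(\frac{n}{\left(t{\left(-1 \right)} + 9\right) \left(3 s{\left(6 \right)} + 0\right)}\right)^{2} = \left(\frac{173}{216 \left(-3 + 9\right) \left(3 \sqrt{2 + 6} + 0\right)}\right)^{2} = \left(\frac{173}{216 \cdot 6 \left(3 \sqrt{8} + 0\right)}\right)^{2} = \left(\frac{173}{216 \cdot 6 \left(3 \cdot 2 \sqrt{2} + 0\right)}\right)^{2} = \left(\frac{173}{216 \cdot 6 \left(6 \sqrt{2} + 0\right)}\right)^{2} = \left(\frac{173}{216 \cdot 6 \cdot 6 \sqrt{2}}\right)^{2} = \left(\frac{173}{216 \cdot 36 \sqrt{2}}\right)^{2} = \left(\frac{173 \frac{\sqrt{2}}{72}}{216}\right)^{2} = \left(\frac{173 \sqrt{2}}{15552}\right)^{2} = \frac{29929}{120932352}$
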